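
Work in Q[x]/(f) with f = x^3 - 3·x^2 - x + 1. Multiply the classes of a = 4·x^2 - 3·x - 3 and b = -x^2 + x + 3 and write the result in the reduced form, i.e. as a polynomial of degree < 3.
a · b ≡ -7·x^2 - 13·x - 4 (mod f(x))

First multiply in Q[x] without reducing: a · b = -4·x^4 + 7·x^3 + 12·x^2 - 12·x - 9. Now divide by f(x) = x^3 - 3·x^2 - x + 1, eliminating the leading term at each step:
  leading term -4·x^4: subtract (-4·x)·f(x) = -4·x^4 + 12·x^3 + 4·x^2 - 4·x, leaving -5·x^3 + 8·x^2 - 8·x - 9
  leading term -5·x^3: subtract (-5)·f(x) = -5·x^3 + 15·x^2 + 5·x - 5, leaving -7·x^2 - 13·x - 4
The degree is now < 3, so this is the remainder. Hence a · b ≡ -7·x^2 - 13·x - 4 in Q[x]/(f).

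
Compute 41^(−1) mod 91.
Apply the extended Euclidean algorithm to (91, 41), tracking rows (r, s, t) with s·91 + t·41 = r. Each division r_prev = q·r_cur + r_new produces the new row as (previous row) − q·(current row):
  row A: (91, 1, 0)   [1·91 + 0·41 = 91]
  row B: (41, 0, 1)   [0·91 + 1·41 = 41]
  91 = 2·41 + 9   → row C = row A − 2·row B = (9, 1, −2)   [check: 1·91 − 2·41 = 9]
  41 = 4·9 + 5   → row D = row B − 4·row C = (5, −4, 9)   [check: −4·91 + 9·41 = 5]
  9 = 1·5 + 4   → row E = row C − 1·row D = (4, 5, −11)   [check: 5·91 − 11·41 = 4]
  5 = 1·4 + 1   → row F = row D − 1·row E = (1, −9, 20)   [check: −9·91 + 20·41 = 1]
  4 = 4·1 + 0   → remainder 0, stop. gcd = 1 (last nonzero row F).
The gcd is 1, so 41 is invertible mod 91. The last nonzero row gives −9·91 + 20·41 = 1, so t = 20. So 41^(−1) ≡ 20 (mod 91). Verify: 41 · 20 = 820 ≡ 1 (mod 91). ✓

Final answer: 41^(−1) ≡ 20 (mod 91)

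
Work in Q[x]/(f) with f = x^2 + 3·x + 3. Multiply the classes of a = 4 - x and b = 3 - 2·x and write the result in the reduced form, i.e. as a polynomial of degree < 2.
a · b ≡ 6 - 17·x (mod f(x))

First multiply in Q[x] without reducing: a · b = 2·x^2 - 11·x + 12. Now divide by f(x) = x^2 + 3·x + 3, eliminating the leading term at each step:
  leading term 2·x^2: subtract (2)·f(x) = 2·x^2 + 6·x + 6, leaving 6 - 17·x
The degree is now < 2, so this is the remainder. Hence a · b ≡ 6 - 17·x in Q[x]/(f).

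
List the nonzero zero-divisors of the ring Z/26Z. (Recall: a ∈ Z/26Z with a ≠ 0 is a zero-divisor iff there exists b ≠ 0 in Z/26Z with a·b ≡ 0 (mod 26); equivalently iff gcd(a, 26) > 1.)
nonzero zero-divisors of Z/26Z = {2, 4, 6, 8, 10, 12, 13, 14, 16, 18, 20, 22, 24}

An element a ∈ Z/26Z (with a ≠ 0) is a zero-divisor iff gcd(a, 26) > 1 (because a is a unit precisely when gcd(a, n) = 1, and in Z/nZ every nonzero, non-unit element is a zero-divisor). Scan a = 1, ..., 25 and keep those with gcd(a, 26) > 1:
  gcd(2, 26) = 2, gcd(4, 26) = 2, gcd(6, 26) = 2, gcd(8, 26) = 2, gcd(10, 26) = 2, gcd(12, 26) = 2, gcd(13, 26) = 13, gcd(14, 26) = 2, gcd(16, 26) = 2, gcd(18, 26) = 2, gcd(20, 26) = 2, gcd(22, 26) = 2, gcd(24, 26) = 2.
All other a ∈ {1, ..., 25} have gcd(a, 26) = 1 and are units. So the nonzero zero-divisors are exactly the 13 values of a appearing in this scan.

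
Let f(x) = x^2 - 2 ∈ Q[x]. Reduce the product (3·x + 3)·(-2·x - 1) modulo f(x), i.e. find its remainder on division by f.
First multiply in Q[x] without reducing: a · b = -6·x^2 - 9·x - 3. Now divide by f(x) = x^2 - 2, eliminating the leading term at each step:
  leading term -6·x^2: subtract (-6)·f(x) = 12 - 6·x^2, leaving -9·x - 15
The degree is now < 2, so this is the remainder. Hence a · b ≡ -9·x - 15 in Q[x]/(f).

Final answer: a · b ≡ -9·x - 15 (mod f(x))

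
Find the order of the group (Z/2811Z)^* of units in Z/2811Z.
(Z/2811Z)^* consists of the classes a with gcd(a, 2811) = 1, so its order is φ(2811). φ is multiplicative, with φ(p^e) = p^e − p^(e−1). Factorise 2811 = 3 · 937. Then
  φ(2811) = (3 − 1) · (937 − 1) = 2 · 936 = 1872.
Thus |(Z/2811Z)^*| = 1872.

Final answer: |(Z/2811Z)^*| = 1872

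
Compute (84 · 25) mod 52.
20

Reduce the factors first: 84 ≡ 32 (mod 52), so 84 · 25 ≡ 32 · 25 (mod 52). 32 · 25 = 800. Dividing by 52: 800 = 15·52 + 20. So (84 · 25) mod 52 = 20.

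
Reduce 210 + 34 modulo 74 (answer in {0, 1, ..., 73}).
Reduce the summands first: 210 ≡ 62 (mod 74), so 210 + 34 ≡ 62 + 34 (mod 74). 62 + 34 = 96; 96 = 1·74 + 22, so (210 + 34) mod 74 = 22.

Final answer: 22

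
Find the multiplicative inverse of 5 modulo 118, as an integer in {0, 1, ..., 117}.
5^(−1) ≡ 71 (mod 118)

Apply the extended Euclidean algorithm to (118, 5), tracking rows (r, s, t) with s·118 + t·5 = r. Each division r_prev = q·r_cur + r_new produces the new row as (previous row) − q·(current row):
  row A: (118, 1, 0)   [1·118 + 0·5 = 118]
  row B: (5, 0, 1)   [0·118 + 1·5 = 5]
  118 = 23·5 + 3   → row C = row A − 23·row B = (3, 1, −23)   [check: 1·118 − 23·5 = 3]
  5 = 1·3 + 2   → row D = row B − 1·row C = (2, −1, 24)   [check: −1·118 + 24·5 = 2]
  3 = 1·2 + 1   → row E = row C − 1·row D = (1, 2, −47)   [check: 2·118 − 47·5 = 1]
  2 = 2·1 + 0   → remainder 0, stop. gcd = 1 (last nonzero row E).
The gcd is 1, so 5 is invertible mod 118. The last nonzero row gives 2·118 − 47·5 = 1, so t = −47. So 5^(−1) ≡ −47 ≡ 71 (mod 118). Verify: 5 · 71 = 355 ≡ 1 (mod 118). ✓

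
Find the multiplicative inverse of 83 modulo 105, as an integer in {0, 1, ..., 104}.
Apply the extended Euclidean algorithm to (105, 83), tracking rows (r, s, t) with s·105 + t·83 = r. Each division r_prev = q·r_cur + r_new produces the new row as (previous row) − q·(current row):
  row A: (105, 1, 0)   [1·105 + 0·83 = 105]
  row B: (83, 0, 1)   [0·105 + 1·83 = 83]
  105 = 1·83 + 22   → row C = row A − 1·row B = (22, 1, −1)   [check: 1·105 − 1·83 = 22]
  83 = 3·22 + 17   → row D = row B − 3·row C = (17, −3, 4)   [check: −3·105 + 4·83 = 17]
  22 = 1·17 + 5   → row E = row C − 1·row D = (5, 4, −5)   [check: 4·105 − 5·83 = 5]
  17 = 3·5 + 2   → row F = row D − 3·row E = (2, −15, 19)   [check: −15·105 + 19·83 = 2]
  5 = 2·2 + 1   → row G = row E − 2·row F = (1, 34, −43)   [check: 34·105 − 43·83 = 1]
  2 = 2·1 + 0   → remainder 0, stop. gcd = 1 (last nonzero row G).
The gcd is 1, so 83 is invertible mod 105. The last nonzero row gives 34·105 − 43·83 = 1, so t = −43. So 83^(−1) ≡ −43 ≡ 62 (mod 105). Verify: 83 · 62 = 5146 ≡ 1 (mod 105). ✓

Final answer: 83^(−1) ≡ 62 (mod 105)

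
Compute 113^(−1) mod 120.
113^(−1) ≡ 17 (mod 120)

Apply the extended Euclidean algorithm to (120, 113), tracking rows (r, s, t) with s·120 + t·113 = r. Each division r_prev = q·r_cur + r_new produces the new row as (previous row) − q·(current row):
  row A: (120, 1, 0)   [1·120 + 0·113 = 120]
  row B: (113, 0, 1)   [0·120 + 1·113 = 113]
  120 = 1·113 + 7   → row C = row A − 1·row B = (7, 1, −1)   [check: 1·120 − 1·113 = 7]
  113 = 16·7 + 1   → row D = row B − 16·row C = (1, −16, 17)   [check: −16·120 + 17·113 = 1]
  7 = 7·1 + 0   → remainder 0, stop. gcd = 1 (last nonzero row D).
The gcd is 1, so 113 is invertible mod 120. The last nonzero row gives −16·120 + 17·113 = 1, so t = 17. So 113^(−1) ≡ 17 (mod 120). Verify: 113 · 17 = 1921 ≡ 1 (mod 120). ✓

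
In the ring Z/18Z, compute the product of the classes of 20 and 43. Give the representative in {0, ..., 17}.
14

Reduce the factors first: 20 ≡ 2, 43 ≡ 7 (mod 18), so 20 · 43 ≡ 2 · 7 (mod 18). 2 · 7 = 14. Dividing by 18: 14 = 0·18 + 14. So (20 · 43) mod 18 = 14.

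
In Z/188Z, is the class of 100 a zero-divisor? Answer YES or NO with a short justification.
gcd(100, 188) = 4 > 1, so 100 is not a unit in Z/188Z. In Z/nZ every nonzero non-unit is a zero-divisor: explicitly, take b = 188/gcd = 47 ≠ 0 (mod 188); then 100·47 = 4700 = 25·188, i.e. 100·47 ≡ 0 (mod 188). So 100 is a zero-divisor.

Final answer: YES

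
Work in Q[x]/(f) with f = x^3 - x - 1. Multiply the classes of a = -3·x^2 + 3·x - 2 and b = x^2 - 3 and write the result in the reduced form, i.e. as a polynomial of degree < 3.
First multiply in Q[x] without reducing: a · b = -3·x^4 + 3·x^3 + 7·x^2 - 9·x + 6. Now divide by f(x) = x^3 - x - 1, eliminating the leading term at each step:
  leading term -3·x^4: subtract (-3·x)·f(x) = -3·x^4 + 3·x^2 + 3·x, leaving 3·x^3 + 4·x^2 - 12·x + 6
  leading term 3·x^3: subtract (3)·f(x) = 3·x^3 - 3·x - 3, leaving 4·x^2 - 9·x + 9
The degree is now < 3, so this is the remainder. Hence a · b ≡ 4·x^2 - 9·x + 9 in Q[x]/(f).

Final answer: a · b ≡ 4·x^2 - 9·x + 9 (mod f(x))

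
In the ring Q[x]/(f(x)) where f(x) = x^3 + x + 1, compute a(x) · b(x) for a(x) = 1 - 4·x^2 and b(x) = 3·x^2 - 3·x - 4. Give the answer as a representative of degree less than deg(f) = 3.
a · b ≡ 31·x^2 - 3·x - 16 (mod f(x))

First multiply in Q[x] without reducing: a · b = -12·x^4 + 12·x^3 + 19·x^2 - 3·x - 4. Now divide by f(x) = x^3 + x + 1, eliminating the leading term at each step:
  leading term -12·x^4: subtract (-12·x)·f(x) = -12·x^4 - 12·x^2 - 12·x, leaving 12·x^3 + 31·x^2 + 9·x - 4
  leading term 12·x^3: subtract (12)·f(x) = 12·x^3 + 12·x + 12, leaving 31·x^2 - 3·x - 16
The degree is now < 3, so this is the remainder. Hence a · b ≡ 31·x^2 - 3·x - 16 in Q[x]/(f).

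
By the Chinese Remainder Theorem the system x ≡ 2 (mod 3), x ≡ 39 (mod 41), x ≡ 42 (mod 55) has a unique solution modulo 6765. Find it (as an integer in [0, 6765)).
x ≡ 1802 (mod 6765); the representative in [0, 6765) is 1802

The moduli 3, 41, 55 are pairwise coprime, so by the CRT there is a unique solution mod 3·41·55 = 6765.
Solve by successive substitution. Start with x ≡ 2 (mod 3).
  Combine with x ≡ 39 (mod 41): write x = 2 + 3·t and require 2 + 3·t ≡ 39 (mod 41), i.e. 3·t ≡ 39 − 2 ≡ 37 (mod 41). Since 3^(−1) ≡ 14 (mod 41), t ≡ 14·37 ≡ 26 (mod 41). So x ≡ 2 + 3·26 = 80 (mod 123).
  Combine with x ≡ 42 (mod 55): write x = 80 + 123·t and require 80 + 123·t ≡ 42 (mod 55), i.e. 123·t ≡ 42 − 80 ≡ 17 (mod 55). Since 123^(−1) ≡ 17 (mod 55) (123 ≡ 13 (mod 55)), t ≡ 17·17 ≡ 14 (mod 55). So x ≡ 80 + 123·14 = 1802 (mod 6765).
Unique solution in [0, 6765): x = 1802.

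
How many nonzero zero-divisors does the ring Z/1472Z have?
In Z/1472Z each nonzero element is either a unit (gcd with 1472 is 1) or a zero-divisor (gcd > 1). The number of units is φ(1472): factorise 1472 = 2^6 · 23, so φ(1472) = (2^6 − 2^5) · (23 − 1) = 32 · 22 = 704. The nonzero elements number 1472 − 1 = 1471. Hence the nonzero zero-divisors number 1471 − 704 = 767.

Final answer: Z/1472Z has 767 nonzero zero-divisors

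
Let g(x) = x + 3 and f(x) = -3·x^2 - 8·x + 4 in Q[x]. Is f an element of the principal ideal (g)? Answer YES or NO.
In Q[x] the ideal (g) consists of all multiples of g, so f ∈ (g) iff g | f, i.e. iff the remainder of f on division by g is 0. Divide f by g (g is monic, so eliminate the leading term of the running remainder at each step):
  leading term -3·x^2: subtract (-3·x)·g(x) = -3·x^2 - 9·x, leaving x + 4
  leading term x: subtract (1)·g(x) = x + 3, leaving 1
The remainder r(x) = 1 ≠ 0 (and deg r < deg g), so g ∤ f, i.e. f ∉ (g).

Final answer: NO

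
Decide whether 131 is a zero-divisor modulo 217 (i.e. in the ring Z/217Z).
NO

gcd(131, 217) = 1, so 131 is a unit in Z/217Z (it has a multiplicative inverse). A unit cannot be a zero-divisor: if 131·b ≡ 0 then multiplying both sides by 131^(−1) gives b ≡ 0. So 131 is not a zero-divisor.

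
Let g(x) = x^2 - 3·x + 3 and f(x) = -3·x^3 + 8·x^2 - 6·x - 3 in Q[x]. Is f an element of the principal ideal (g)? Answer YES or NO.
In Q[x] the ideal (g) consists of all multiples of g, so f ∈ (g) iff g | f, i.e. iff the remainder of f on division by g is 0. Divide f by g (g is monic, so eliminate the leading term of the running remainder at each step):
  leading term -3·x^3: subtract (-3·x)·g(x) = -3·x^3 + 9·x^2 - 9·x, leaving -x^2 + 3·x - 3
  leading term -x^2: subtract (-1)·g(x) = -x^2 + 3·x - 3, leaving 0
The remainder is 0, so f(x) = g(x) · h(x) with h(x) = -3·x - 1. Hence g | f, i.e. f ∈ (g).

Final answer: YES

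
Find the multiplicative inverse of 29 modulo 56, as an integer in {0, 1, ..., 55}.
Apply the extended Euclidean algorithm to (56, 29), tracking rows (r, s, t) with s·56 + t·29 = r. Each division r_prev = q·r_cur + r_new produces the new row as (previous row) − q·(current row):
  row A: (56, 1, 0)   [1·56 + 0·29 = 56]
  row B: (29, 0, 1)   [0·56 + 1·29 = 29]
  56 = 1·29 + 27   → row C = row A − 1·row B = (27, 1, −1)   [check: 1·56 − 1·29 = 27]
  29 = 1·27 + 2   → row D = row B − 1·row C = (2, −1, 2)   [check: −1·56 + 2·29 = 2]
  27 = 13·2 + 1   → row E = row C − 13·row D = (1, 14, −27)   [check: 14·56 − 27·29 = 1]
  2 = 2·1 + 0   → remainder 0, stop. gcd = 1 (last nonzero row E).
The gcd is 1, so 29 is invertible mod 56. The last nonzero row gives 14·56 − 27·29 = 1, so t = −27. So 29^(−1) ≡ −27 ≡ 29 (mod 56). Verify: 29 · 29 = 841 ≡ 1 (mod 56). ✓

Final answer: 29^(−1) ≡ 29 (mod 56)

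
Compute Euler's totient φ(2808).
φ(2808) = 864

φ is multiplicative, with φ(p^e) = p^e − p^(e−1). Factorise 2808 = 2^3 · 3^3 · 13. Then
  φ(2808) = (2^3 − 2^2) · (3^3 − 3^2) · (13 − 1) = 4 · 18 · 12 = 864.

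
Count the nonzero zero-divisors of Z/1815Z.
In Z/1815Z each nonzero element is either a unit (gcd with 1815 is 1) or a zero-divisor (gcd > 1). The number of units is φ(1815): factorise 1815 = 3 · 5 · 11^2, so φ(1815) = (3 − 1) · (5 − 1) · (11^2 − 11^1) = 2 · 4 · 110 = 880. The nonzero elements number 1815 − 1 = 1814. Hence the nonzero zero-divisors number 1814 − 880 = 934.

Final answer: Z/1815Z has 934 nonzero zero-divisors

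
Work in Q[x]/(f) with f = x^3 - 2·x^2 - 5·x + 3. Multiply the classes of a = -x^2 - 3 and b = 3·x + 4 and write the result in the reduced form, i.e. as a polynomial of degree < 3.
a · b ≡ -10·x^2 - 24·x - 3 (mod f(x))

First multiply in Q[x] without reducing: a · b = -3·x^3 - 4·x^2 - 9·x - 12. Now divide by f(x) = x^3 - 2·x^2 - 5·x + 3, eliminating the leading term at each step:
  leading term -3·x^3: subtract (-3)·f(x) = -3·x^3 + 6·x^2 + 15·x - 9, leaving -10·x^2 - 24·x - 3
The degree is now < 3, so this is the remainder. Hence a · b ≡ -10·x^2 - 24·x - 3 in Q[x]/(f).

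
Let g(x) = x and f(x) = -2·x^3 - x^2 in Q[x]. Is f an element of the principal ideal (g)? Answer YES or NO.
In Q[x] the ideal (g) consists of all multiples of g, so f ∈ (g) iff g | f, i.e. iff the remainder of f on division by g is 0. Divide f by g (g is monic, so eliminate the leading term of the running remainder at each step):
  leading term -2·x^3: subtract (-2·x^2)·g(x) = -2·x^3, leaving -x^2
  leading term -x^2: subtract (-x)·g(x) = -x^2, leaving 0
The remainder is 0, so f(x) = g(x) · h(x) with h(x) = -2·x^2 - x. Hence g | f, i.e. f ∈ (g).

Final answer: YES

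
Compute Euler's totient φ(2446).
φ is multiplicative, with φ(p^e) = p^e − p^(e−1). Factorise 2446 = 2 · 1223. Then
  φ(2446) = (2 − 1) · (1223 − 1) = 1 · 1222 = 1222.

Final answer: φ(2446) = 1222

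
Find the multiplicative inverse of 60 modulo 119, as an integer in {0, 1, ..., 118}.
Apply the extended Euclidean algorithm to (119, 60), tracking rows (r, s, t) with s·119 + t·60 = r. Each division r_prev = q·r_cur + r_new produces the new row as (previous row) − q·(current row):
  row A: (119, 1, 0)   [1·119 + 0·60 = 119]
  row B: (60, 0, 1)   [0·119 + 1·60 = 60]
  119 = 1·60 + 59   → row C = row A − 1·row B = (59, 1, −1)   [check: 1·119 − 1·60 = 59]
  60 = 1·59 + 1   → row D = row B − 1·row C = (1, −1, 2)   [check: −1·119 + 2·60 = 1]
  59 = 59·1 + 0   → remainder 0, stop. gcd = 1 (last nonzero row D).
The gcd is 1, so 60 is invertible mod 119. The last nonzero row gives −1·119 + 2·60 = 1, so t = 2. So 60^(−1) ≡ 2 (mod 119). Verify: 60 · 2 = 120 ≡ 1 (mod 119). ✓

Final answer: 60^(−1) ≡ 2 (mod 119)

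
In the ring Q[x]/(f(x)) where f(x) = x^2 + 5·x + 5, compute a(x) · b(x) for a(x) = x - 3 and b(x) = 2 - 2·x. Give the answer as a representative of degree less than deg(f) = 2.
a · b ≡ 18·x + 4 (mod f(x))

First multiply in Q[x] without reducing: a · b = -2·x^2 + 8·x - 6. Now divide by f(x) = x^2 + 5·x + 5, eliminating the leading term at each step:
  leading term -2·x^2: subtract (-2)·f(x) = -2·x^2 - 10·x - 10, leaving 18·x + 4
The degree is now < 2, so this is the remainder. Hence a · b ≡ 18·x + 4 in Q[x]/(f).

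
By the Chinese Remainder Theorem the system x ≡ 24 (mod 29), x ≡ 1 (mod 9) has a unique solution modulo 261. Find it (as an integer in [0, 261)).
The moduli 29, 9 are pairwise coprime, so by the CRT there is a unique solution mod 29·9 = 261.
Solve by successive substitution. Start with x ≡ 24 (mod 29).
  Combine with x ≡ 1 (mod 9): write x = 24 + 29·t and require 24 + 29·t ≡ 1 (mod 9), i.e. 29·t ≡ 1 − 24 ≡ 4 (mod 9). Since 29^(−1) ≡ 5 (mod 9) (29 ≡ 2 (mod 9)), t ≡ 5·4 ≡ 2 (mod 9). So x ≡ 24 + 29·2 = 82 (mod 261).
Unique solution in [0, 261): x = 82.

Final answer: x ≡ 82 (mod 261); the representative in [0, 261) is 82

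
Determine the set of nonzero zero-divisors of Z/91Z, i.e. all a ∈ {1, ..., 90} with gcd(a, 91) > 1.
nonzero zero-divisors of Z/91Z = {7, 13, 14, 21, 26, 28, 35, 39, 42, 49, 52, 56, 63, 65, 70, 77, 78, 84}

An element a ∈ Z/91Z (with a ≠ 0) is a zero-divisor iff gcd(a, 91) > 1 (because a is a unit precisely when gcd(a, n) = 1, and in Z/nZ every nonzero, non-unit element is a zero-divisor). Scan a = 1, ..., 90 and keep those with gcd(a, 91) > 1:
  gcd(7, 91) = 7, gcd(13, 91) = 13, gcd(14, 91) = 7, gcd(21, 91) = 7, gcd(26, 91) = 13, gcd(28, 91) = 7, gcd(35, 91) = 7, gcd(39, 91) = 13, gcd(42, 91) = 7, gcd(49, 91) = 7, gcd(52, 91) = 13, gcd(56, 91) = 7, gcd(63, 91) = 7, gcd(65, 91) = 13, gcd(70, 91) = 7, gcd(77, 91) = 7, gcd(78, 91) = 13, gcd(84, 91) = 7.
All other a ∈ {1, ..., 90} have gcd(a, 91) = 1 and are units. So the nonzero zero-divisors are exactly the 18 values of a appearing in this scan.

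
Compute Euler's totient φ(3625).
φ(3625) = 2800

φ is multiplicative, with φ(p^e) = p^e − p^(e−1). Factorise 3625 = 5^3 · 29. Then
  φ(3625) = (5^3 − 5^2) · (29 − 1) = 100 · 28 = 2800.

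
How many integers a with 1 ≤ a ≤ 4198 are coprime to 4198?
The number of a ∈ {1, ..., 4198} with gcd(a, 4198) = 1 is by definition Euler's totient φ(4198). φ is multiplicative, with φ(p^e) = p^e − p^(e−1). Factorise 4198 = 2 · 2099. Then
  φ(4198) = (2 − 1) · (2099 − 1) = 1 · 2098 = 2098.
So there are 2098 such integers.

Final answer: 2098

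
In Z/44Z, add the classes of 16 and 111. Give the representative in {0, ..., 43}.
Reduce the summands first: 111 ≡ 23 (mod 44), so 16 + 111 ≡ 16 + 23 (mod 44). 16 + 23 = 39; 39 = 0·44 + 39, so (16 + 111) mod 44 = 39.

Final answer: 39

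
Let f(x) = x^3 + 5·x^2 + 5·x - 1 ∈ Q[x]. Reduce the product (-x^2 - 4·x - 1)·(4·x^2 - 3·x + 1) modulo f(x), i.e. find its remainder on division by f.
a · b ≡ -8·x^2 - 40·x + 6 (mod f(x))

First multiply in Q[x] without reducing: a · b = -4·x^4 - 13·x^3 + 7·x^2 - x - 1. Now divide by f(x) = x^3 + 5·x^2 + 5·x - 1, eliminating the leading term at each step:
  leading term -4·x^4: subtract (-4·x)·f(x) = -4·x^4 - 20·x^3 - 20·x^2 + 4·x, leaving 7·x^3 + 27·x^2 - 5·x - 1
  leading term 7·x^3: subtract (7)·f(x) = 7·x^3 + 35·x^2 + 35·x - 7, leaving -8·x^2 - 40·x + 6
The degree is now < 3, so this is the remainder. Hence a · b ≡ -8·x^2 - 40·x + 6 in Q[x]/(f).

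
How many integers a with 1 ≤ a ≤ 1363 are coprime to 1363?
1288

The number of a ∈ {1, ..., 1363} with gcd(a, 1363) = 1 is by definition Euler's totient φ(1363). φ is multiplicative, with φ(p^e) = p^e − p^(e−1). Factorise 1363 = 29 · 47. Then
  φ(1363) = (29 − 1) · (47 − 1) = 28 · 46 = 1288.
So there are 1288 such integers.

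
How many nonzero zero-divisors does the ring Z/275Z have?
In Z/275Z each nonzero element is either a unit (gcd with 275 is 1) or a zero-divisor (gcd > 1). The number of units is φ(275): factorise 275 = 5^2 · 11, so φ(275) = (5^2 − 5^1) · (11 − 1) = 20 · 10 = 200. The nonzero elements number 275 − 1 = 274. Hence the nonzero zero-divisors number 274 − 200 = 74.

Final answer: Z/275Z has 74 nonzero zero-divisors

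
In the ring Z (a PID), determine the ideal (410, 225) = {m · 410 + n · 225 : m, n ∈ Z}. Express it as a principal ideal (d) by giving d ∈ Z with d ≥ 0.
In the PID Z, (a, b) is generated by gcd(a, b). Compute gcd(410, 225) with the extended Euclidean algorithm, tracking rows (r, s, t) with s·410 + t·225 = r:
  row A: (410, 1, 0)   [1·410 + 0·225 = 410]
  row B: (225, 0, 1)   [0·410 + 1·225 = 225]
  410 = 1·225 + 185   → row C = row A − 1·row B = (185, 1, −1)   [check: 1·410 − 1·225 = 185]
  225 = 1·185 + 40   → row D = row B − 1·row C = (40, −1, 2)   [check: −1·410 + 2·225 = 40]
  185 = 4·40 + 25   → row E = row C − 4·row D = (25, 5, −9)   [check: 5·410 − 9·225 = 25]
  40 = 1·25 + 15   → row F = row D − 1·row E = (15, −6, 11)   [check: −6·410 + 11·225 = 15]
  25 = 1·15 + 10   → row G = row E − 1·row F = (10, 11, −20)   [check: 11·410 − 20·225 = 10]
  15 = 1·10 + 5   → row H = row F − 1·row G = (5, −17, 31)   [check: −17·410 + 31·225 = 5]
  10 = 2·5 + 0   → remainder 0, stop. gcd = 5 (last nonzero row H).
So gcd(410, 225) = 5, with Bézout identity −17·410 + 31·225 = 5. Containment (⊇): the Bézout identity exhibits 5 as an element of (410, 225), giving (5) ⊆ (410, 225). Containment (⊆): since 5 | 410 and 5 | 225 (410 = 5·82, 225 = 5·45), every Z-linear combination of 410 and 225 is divisible by 5, so (410, 225) ⊆ (5). Therefore (410, 225) = (5), d = 5.

Final answer: (410, 225) = (5); d = 5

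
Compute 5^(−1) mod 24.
Apply the extended Euclidean algorithm to (24, 5), tracking rows (r, s, t) with s·24 + t·5 = r. Each division r_prev = q·r_cur + r_new produces the new row as (previous row) − q·(current row):
  row A: (24, 1, 0)   [1·24 + 0·5 = 24]
  row B: (5, 0, 1)   [0·24 + 1·5 = 5]
  24 = 4·5 + 4   → row C = row A − 4·row B = (4, 1, −4)   [check: 1·24 − 4·5 = 4]
  5 = 1·4 + 1   → row D = row B − 1·row C = (1, −1, 5)   [check: −1·24 + 5·5 = 1]
  4 = 4·1 + 0   → remainder 0, stop. gcd = 1 (last nonzero row D).
The gcd is 1, so 5 is invertible mod 24. The last nonzero row gives −1·24 + 5·5 = 1, so t = 5. So 5^(−1) ≡ 5 (mod 24). Verify: 5 · 5 = 25 ≡ 1 (mod 24). ✓

Final answer: 5^(−1) ≡ 5 (mod 24)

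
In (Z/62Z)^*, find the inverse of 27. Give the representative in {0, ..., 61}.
27^(−1) ≡ 23 (mod 62)

Apply the extended Euclidean algorithm to (62, 27), tracking rows (r, s, t) with s·62 + t·27 = r. Each division r_prev = q·r_cur + r_new produces the new row as (previous row) − q·(current row):
  row A: (62, 1, 0)   [1·62 + 0·27 = 62]
  row B: (27, 0, 1)   [0·62 + 1·27 = 27]
  62 = 2·27 + 8   → row C = row A − 2·row B = (8, 1, −2)   [check: 1·62 − 2·27 = 8]
  27 = 3·8 + 3   → row D = row B − 3·row C = (3, −3, 7)   [check: −3·62 + 7·27 = 3]
  8 = 2·3 + 2   → row E = row C − 2·row D = (2, 7, −16)   [check: 7·62 − 16·27 = 2]
  3 = 1·2 + 1   → row F = row D − 1·row E = (1, −10, 23)   [check: −10·62 + 23·27 = 1]
  2 = 2·1 + 0   → remainder 0, stop. gcd = 1 (last nonzero row F).
The gcd is 1, so 27 is invertible mod 62. The last nonzero row gives −10·62 + 23·27 = 1, so t = 23. So 27^(−1) ≡ 23 (mod 62). Verify: 27 · 23 = 621 ≡ 1 (mod 62). ✓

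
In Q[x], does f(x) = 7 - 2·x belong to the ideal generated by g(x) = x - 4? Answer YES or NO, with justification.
In Q[x] the ideal (g) consists of all multiples of g, so f ∈ (g) iff g | f, i.e. iff the remainder of f on division by g is 0. Divide f by g (g is monic, so eliminate the leading term of the running remainder at each step):
  leading term -2·x: subtract (-2)·g(x) = 8 - 2·x, leaving -1
The remainder r(x) = -1 ≠ 0 (and deg r < deg g), so g ∤ f, i.e. f ∉ (g).

Final answer: NO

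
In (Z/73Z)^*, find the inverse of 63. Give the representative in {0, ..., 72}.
Apply the extended Euclidean algorithm to (73, 63), tracking rows (r, s, t) with s·73 + t·63 = r. Each division r_prev = q·r_cur + r_new produces the new row as (previous row) − q·(current row):
  row A: (73, 1, 0)   [1·73 + 0·63 = 73]
  row B: (63, 0, 1)   [0·73 + 1·63 = 63]
  73 = 1·63 + 10   → row C = row A − 1·row B = (10, 1, −1)   [check: 1·73 − 1·63 = 10]
  63 = 6·10 + 3   → row D = row B − 6·row C = (3, −6, 7)   [check: −6·73 + 7·63 = 3]
  10 = 3·3 + 1   → row E = row C − 3·row D = (1, 19, −22)   [check: 19·73 − 22·63 = 1]
  3 = 3·1 + 0   → remainder 0, stop. gcd = 1 (last nonzero row E).
The gcd is 1, so 63 is invertible mod 73. The last nonzero row gives 19·73 − 22·63 = 1, so t = −22. So 63^(−1) ≡ −22 ≡ 51 (mod 73). Verify: 63 · 51 = 3213 ≡ 1 (mod 73). ✓

Final answer: 63^(−1) ≡ 51 (mod 73)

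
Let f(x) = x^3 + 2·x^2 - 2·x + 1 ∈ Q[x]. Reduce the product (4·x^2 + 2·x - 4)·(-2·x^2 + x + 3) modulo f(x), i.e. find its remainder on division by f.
a · b ≡ -26·x^2 + 42·x - 28 (mod f(x))

First multiply in Q[x] without reducing: a · b = -8·x^4 + 22·x^2 + 2·x - 12. Now divide by f(x) = x^3 + 2·x^2 - 2·x + 1, eliminating the leading term at each step:
  leading term -8·x^4: subtract (-8·x)·f(x) = -8·x^4 - 16·x^3 + 16·x^2 - 8·x, leaving 16·x^3 + 6·x^2 + 10·x - 12
  leading term 16·x^3: subtract (16)·f(x) = 16·x^3 + 32·x^2 - 32·x + 16, leaving -26·x^2 + 42·x - 28
The degree is now < 3, so this is the remainder. Hence a · b ≡ -26·x^2 + 42·x - 28 in Q[x]/(f).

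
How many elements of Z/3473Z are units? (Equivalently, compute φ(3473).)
Z/3473Z has φ(3473) = 3300 units

An element a ∈ Z/3473Z is a unit iff gcd(a, 3473) = 1, so the number of units is φ(3473). φ is multiplicative, with φ(p^e) = p^e − p^(e−1). Factorise 3473 = 23 · 151. Then
  φ(3473) = (23 − 1) · (151 − 1) = 22 · 150 = 3300.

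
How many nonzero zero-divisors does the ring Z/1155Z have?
Z/1155Z has 674 nonzero zero-divisors

In Z/1155Z each nonzero element is either a unit (gcd with 1155 is 1) or a zero-divisor (gcd > 1). The number of units is φ(1155): factorise 1155 = 3 · 5 · 7 · 11, so φ(1155) = (3 − 1) · (5 − 1) · (7 − 1) · (11 − 1) = 2 · 4 · 6 · 10 = 480. The nonzero elements number 1155 − 1 = 1154. Hence the nonzero zero-divisors number 1154 − 480 = 674.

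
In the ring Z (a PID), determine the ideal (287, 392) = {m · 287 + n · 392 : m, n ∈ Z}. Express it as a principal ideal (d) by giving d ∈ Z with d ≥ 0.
In the PID Z, (a, b) is generated by gcd(a, b). Compute gcd(392, 287) with the extended Euclidean algorithm, tracking rows (r, s, t) with s·392 + t·287 = r:
  row A: (392, 1, 0)   [1·392 + 0·287 = 392]
  row B: (287, 0, 1)   [0·392 + 1·287 = 287]
  392 = 1·287 + 105   → row C = row A − 1·row B = (105, 1, −1)   [check: 1·392 − 1·287 = 105]
  287 = 2·105 + 77   → row D = row B − 2·row C = (77, −2, 3)   [check: −2·392 + 3·287 = 77]
  105 = 1·77 + 28   → row E = row C − 1·row D = (28, 3, −4)   [check: 3·392 − 4·287 = 28]
  77 = 2·28 + 21   → row F = row D − 2·row E = (21, −8, 11)   [check: −8·392 + 11·287 = 21]
  28 = 1·21 + 7   → row G = row E − 1·row F = (7, 11, −15)   [check: 11·392 − 15·287 = 7]
  21 = 3·7 + 0   → remainder 0, stop. gcd = 7 (last nonzero row G).
So gcd(287, 392) = 7, with Bézout identity 11·392 − 15·287 = 7. Containment (⊇): the Bézout identity exhibits 7 as an element of (287, 392), giving (7) ⊆ (287, 392). Containment (⊆): since 7 | 287 and 7 | 392 (287 = 7·41, 392 = 7·56), every Z-linear combination of 287 and 392 is divisible by 7, so (287, 392) ⊆ (7). Therefore (287, 392) = (7), d = 7.

Final answer: (287, 392) = (7); d = 7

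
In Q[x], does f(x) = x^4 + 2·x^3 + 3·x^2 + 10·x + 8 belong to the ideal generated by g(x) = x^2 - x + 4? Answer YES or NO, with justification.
In Q[x] the ideal (g) consists of all multiples of g, so f ∈ (g) iff g | f, i.e. iff the remainder of f on division by g is 0. Divide f by g (g is monic, so eliminate the leading term of the running remainder at each step):
  leading term x^4: subtract (x^2)·g(x) = x^4 - x^3 + 4·x^2, leaving 3·x^3 - x^2 + 10·x + 8
  leading term 3·x^3: subtract (3·x)·g(x) = 3·x^3 - 3·x^2 + 12·x, leaving 2·x^2 - 2·x + 8
  leading term 2·x^2: subtract (2)·g(x) = 2·x^2 - 2·x + 8, leaving 0
The remainder is 0, so f(x) = g(x) · h(x) with h(x) = x^2 + 3·x + 2. Hence g | f, i.e. f ∈ (g).

Final answer: YES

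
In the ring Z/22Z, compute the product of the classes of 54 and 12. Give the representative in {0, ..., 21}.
10

Reduce the factors first: 54 ≡ 10 (mod 22), so 54 · 12 ≡ 10 · 12 (mod 22). 10 · 12 = 120. Dividing by 22: 120 = 5·22 + 10. So (54 · 12) mod 22 = 10.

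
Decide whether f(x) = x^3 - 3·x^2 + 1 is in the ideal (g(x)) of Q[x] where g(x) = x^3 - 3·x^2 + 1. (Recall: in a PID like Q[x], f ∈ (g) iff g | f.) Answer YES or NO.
In Q[x] the ideal (g) consists of all multiples of g, so f ∈ (g) iff g | f, i.e. iff the remainder of f on division by g is 0. Divide f by g (g is monic, so eliminate the leading term of the running remainder at each step):
  leading term x^3: subtract (1)·g(x) = x^3 - 3·x^2 + 1, leaving 0
The remainder is 0, so f(x) = g(x) · h(x) with h(x) = 1. Hence g | f, i.e. f ∈ (g).

Final answer: YES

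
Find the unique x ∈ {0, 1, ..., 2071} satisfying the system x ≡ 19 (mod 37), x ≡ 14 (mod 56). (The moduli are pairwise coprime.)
x ≡ 574 (mod 2072); the representative in [0, 2072) is 574

The moduli 37, 56 are pairwise coprime, so by the CRT there is a unique solution mod 37·56 = 2072.
Solve by successive substitution. Start with x ≡ 19 (mod 37).
  Combine with x ≡ 14 (mod 56): write x = 19 + 37·t and require 19 + 37·t ≡ 14 (mod 56), i.e. 37·t ≡ 14 − 19 ≡ 51 (mod 56). Since 37^(−1) ≡ 53 (mod 56), t ≡ 53·51 ≡ 15 (mod 56). So x ≡ 19 + 37·15 = 574 (mod 2072).
Unique solution in [0, 2072): x = 574.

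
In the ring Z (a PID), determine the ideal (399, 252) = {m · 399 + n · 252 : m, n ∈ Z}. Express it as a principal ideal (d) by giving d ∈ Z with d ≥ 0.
In the PID Z, (a, b) is generated by gcd(a, b). Compute gcd(399, 252) with the extended Euclidean algorithm, tracking rows (r, s, t) with s·399 + t·252 = r:
  row A: (399, 1, 0)   [1·399 + 0·252 = 399]
  row B: (252, 0, 1)   [0·399 + 1·252 = 252]
  399 = 1·252 + 147   → row C = row A − 1·row B = (147, 1, −1)   [check: 1·399 − 1·252 = 147]
  252 = 1·147 + 105   → row D = row B − 1·row C = (105, −1, 2)   [check: −1·399 + 2·252 = 105]
  147 = 1·105 + 42   → row E = row C − 1·row D = (42, 2, −3)   [check: 2·399 − 3·252 = 42]
  105 = 2·42 + 21   → row F = row D − 2·row E = (21, −5, 8)   [check: −5·399 + 8·252 = 21]
  42 = 2·21 + 0   → remainder 0, stop. gcd = 21 (last nonzero row F).
So gcd(399, 252) = 21, with Bézout identity −5·399 + 8·252 = 21. Containment (⊇): the Bézout identity exhibits 21 as an element of (399, 252), giving (21) ⊆ (399, 252). Containment (⊆): since 21 | 399 and 21 | 252 (399 = 21·19, 252 = 21·12), every Z-linear combination of 399 and 252 is divisible by 21, so (399, 252) ⊆ (21). Therefore (399, 252) = (21), d = 21.

Final answer: (399, 252) = (21); d = 21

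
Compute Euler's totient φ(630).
φ(630) = 144

φ is multiplicative, with φ(p^e) = p^e − p^(e−1). Factorise 630 = 2 · 3^2 · 5 · 7. Then
  φ(630) = (2 − 1) · (3^2 − 3^1) · (5 − 1) · (7 − 1) = 1 · 6 · 4 · 6 = 144.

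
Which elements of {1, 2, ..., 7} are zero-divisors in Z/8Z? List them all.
An element a ∈ Z/8Z (with a ≠ 0) is a zero-divisor iff gcd(a, 8) > 1 (because a is a unit precisely when gcd(a, n) = 1, and in Z/nZ every nonzero, non-unit element is a zero-divisor). Scan a = 1, ..., 7 and keep those with gcd(a, 8) > 1:
  gcd(2, 8) = 2, gcd(4, 8) = 4, gcd(6, 8) = 2.
All other a ∈ {1, ..., 7} have gcd(a, 8) = 1 and are units. So the nonzero zero-divisors are exactly the 3 values of a appearing in this scan.

Final answer: nonzero zero-divisors of Z/8Z = {2, 4, 6}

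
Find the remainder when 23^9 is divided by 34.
Use repeated squaring. Binary(9) = 1001. Walk through the bits of the exponent 9 left-to-right: at each bit after the leading one, square the running value, then multiply by 23 if the bit is 1 (always reducing mod 34):
  bit 1 = 1 (leading): start with 23.
  bit 2 = 0: square 23^2 = 529 ≡ 19 (mod 34).
  bit 3 = 0: square 19^2 = 361 ≡ 21 (mod 34).
  bit 4 = 1: square 21^2 = 441 ≡ 33; bit is 1, so multiply 33·23 = 759 ≡ 11 (mod 34).
Final value: 23^9 ≡ 11 (mod 34).

Final answer: 11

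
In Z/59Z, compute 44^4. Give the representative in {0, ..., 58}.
3

Use repeated squaring. Binary(4) = 100. Walk through the bits of the exponent 4 left-to-right: at each bit after the leading one, square the running value, then multiply by 44 if the bit is 1 (always reducing mod 59):
  bit 1 = 1 (leading): start with 44.
  bit 2 = 0: square 44^2 = 1936 ≡ 48 (mod 59).
  bit 3 = 0: square 48^2 = 2304 ≡ 3 (mod 59).
Final value: 44^4 ≡ 3 (mod 59).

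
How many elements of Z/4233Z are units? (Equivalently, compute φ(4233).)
Z/4233Z has φ(4233) = 2624 units

An element a ∈ Z/4233Z is a unit iff gcd(a, 4233) = 1, so the number of units is φ(4233). φ is multiplicative, with φ(p^e) = p^e − p^(e−1). Factorise 4233 = 3 · 17 · 83. Then
  φ(4233) = (3 − 1) · (17 − 1) · (83 − 1) = 2 · 16 · 82 = 2624.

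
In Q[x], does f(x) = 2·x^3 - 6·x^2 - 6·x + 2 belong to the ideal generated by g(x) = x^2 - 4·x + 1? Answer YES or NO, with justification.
YES

In Q[x] the ideal (g) consists of all multiples of g, so f ∈ (g) iff g | f, i.e. iff the remainder of f on division by g is 0. Divide f by g (g is monic, so eliminate the leading term of the running remainder at each step):
  leading term 2·x^3: subtract (2·x)·g(x) = 2·x^3 - 8·x^2 + 2·x, leaving 2·x^2 - 8·x + 2
  leading term 2·x^2: subtract (2)·g(x) = 2·x^2 - 8·x + 2, leaving 0
The remainder is 0, so f(x) = g(x) · h(x) with h(x) = 2·x + 2. Hence g | f, i.e. f ∈ (g).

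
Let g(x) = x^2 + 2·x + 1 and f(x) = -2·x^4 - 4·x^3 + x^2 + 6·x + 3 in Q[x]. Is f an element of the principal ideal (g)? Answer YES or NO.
YES

In Q[x] the ideal (g) consists of all multiples of g, so f ∈ (g) iff g | f, i.e. iff the remainder of f on division by g is 0. Divide f by g (g is monic, so eliminate the leading term of the running remainder at each step):
  leading term -2·x^4: subtract (-2·x^2)·g(x) = -2·x^4 - 4·x^3 - 2·x^2, leaving 3·x^2 + 6·x + 3
  leading term 3·x^2: subtract (3)·g(x) = 3·x^2 + 6·x + 3, leaving 0
The remainder is 0, so f(x) = g(x) · h(x) with h(x) = 3 - 2·x^2. Hence g | f, i.e. f ∈ (g).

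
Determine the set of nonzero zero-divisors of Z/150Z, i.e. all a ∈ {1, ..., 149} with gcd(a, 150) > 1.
An element a ∈ Z/150Z (with a ≠ 0) is a zero-divisor iff gcd(a, 150) > 1 (because a is a unit precisely when gcd(a, n) = 1, and in Z/nZ every nonzero, non-unit element is a zero-divisor). Scan a = 1, ..., 149 and keep those with gcd(a, 150) > 1:
  gcd(2, 150) = 2, gcd(3, 150) = 3, gcd(4, 150) = 2, gcd(5, 150) = 5, gcd(6, 150) = 6, gcd(8, 150) = 2, gcd(9, 150) = 3, gcd(10, 150) = 10, gcd(12, 150) = 6, gcd(14, 150) = 2, gcd(15, 150) = 15, gcd(16, 150) = 2, gcd(18, 150) = 6, gcd(20, 150) = 10, gcd(21, 150) = 3, gcd(22, 150) = 2, gcd(24, 150) = 6, gcd(25, 150) = 25, gcd(26, 150) = 2, gcd(27, 150) = 3, gcd(28, 150) = 2, gcd(30, 150) = 30, gcd(32, 150) = 2, gcd(33, 150) = 3, gcd(34, 150) = 2, gcd(35, 150) = 5, gcd(36, 150) = 6, gcd(38, 150) = 2, gcd(39, 150) = 3, gcd(40, 150) = 10, gcd(42, 150) = 6, gcd(44, 150) = 2, gcd(45, 150) = 15, gcd(46, 150) = 2, gcd(48, 150) = 6, gcd(50, 150) = 50, gcd(51, 150) = 3, gcd(52, 150) = 2, gcd(54, 150) = 6, gcd(55, 150) = 5, gcd(56, 150) = 2, gcd(57, 150) = 3, gcd(58, 150) = 2, gcd(60, 150) = 30, gcd(62, 150) = 2, gcd(63, 150) = 3, gcd(64, 150) = 2, gcd(65, 150) = 5, gcd(66, 150) = 6, gcd(68, 150) = 2, gcd(69, 150) = 3, gcd(70, 150) = 10, gcd(72, 150) = 6, gcd(74, 150) = 2, gcd(75, 150) = 75, gcd(76, 150) = 2, gcd(78, 150) = 6, gcd(80, 150) = 10, gcd(81, 150) = 3, gcd(82, 150) = 2, gcd(84, 150) = 6, gcd(85, 150) = 5, gcd(86, 150) = 2, gcd(87, 150) = 3, gcd(88, 150) = 2, gcd(90, 150) = 30, gcd(92, 150) = 2, gcd(93, 150) = 3, gcd(94, 150) = 2, gcd(95, 150) = 5, gcd(96, 150) = 6, gcd(98, 150) = 2, gcd(99, 150) = 3, gcd(100, 150) = 50, gcd(102, 150) = 6, gcd(104, 150) = 2, gcd(105, 150) = 15, gcd(106, 150) = 2, gcd(108, 150) = 6, gcd(110, 150) = 10, gcd(111, 150) = 3, gcd(112, 150) = 2, gcd(114, 150) = 6, gcd(115, 150) = 5, gcd(116, 150) = 2, gcd(117, 150) = 3, gcd(118, 150) = 2, gcd(120, 150) = 30, gcd(122, 150) = 2, gcd(123, 150) = 3, gcd(124, 150) = 2, gcd(125, 150) = 25, gcd(126, 150) = 6, gcd(128, 150) = 2, gcd(129, 150) = 3, gcd(130, 150) = 10, gcd(132, 150) = 6, gcd(134, 150) = 2, gcd(135, 150) = 15, gcd(136, 150) = 2, gcd(138, 150) = 6, gcd(140, 150) = 10, gcd(141, 150) = 3, gcd(142, 150) = 2, gcd(144, 150) = 6, gcd(145, 150) = 5, gcd(146, 150) = 2, gcd(147, 150) = 3, gcd(148, 150) = 2.
All other a ∈ {1, ..., 149} have gcd(a, 150) = 1 and are units. So the nonzero zero-divisors are exactly the 109 values of a appearing in this scan.

Final answer: nonzero zero-divisors of Z/150Z = {2, 3, 4, 5, 6, 8, 9, 10, 12, 14, 15, 16, 18, 20, 21, 22, 24, 25, 26, 27, 28, 30, 32, 33, 34, 35, 36, 38, 39, 40, 42, 44, 45, 46, 48, 50, 51, 52, 54, 55, 56, 57, 58, 60, 62, 63, 64, 65, 66, 68, 69, 70, 72, 74, 75, 76, 78, 80, 81, 82, 84, 85, 86, 87, 88, 90, 92, 93, 94, 95, 96, 98, 99, 100, 102, 104, 105, 106, 108, 110, 111, 112, 114, 115, 116, 117, 118, 120, 122, 123, 124, 125, 126, 128, 129, 130, 132, 134, 135, 136, 138, 140, 141, 142, 144, 145, 146, 147, 148}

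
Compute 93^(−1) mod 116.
93^(−1) ≡ 5 (mod 116)

Apply the extended Euclidean algorithm to (116, 93), tracking rows (r, s, t) with s·116 + t·93 = r. Each division r_prev = q·r_cur + r_new produces the new row as (previous row) − q·(current row):
  row A: (116, 1, 0)   [1·116 + 0·93 = 116]
  row B: (93, 0, 1)   [0·116 + 1·93 = 93]
  116 = 1·93 + 23   → row C = row A − 1·row B = (23, 1, −1)   [check: 1·116 − 1·93 = 23]
  93 = 4·23 + 1   → row D = row B − 4·row C = (1, −4, 5)   [check: −4·116 + 5·93 = 1]
  23 = 23·1 + 0   → remainder 0, stop. gcd = 1 (last nonzero row D).
The gcd is 1, so 93 is invertible mod 116. The last nonzero row gives −4·116 + 5·93 = 1, so t = 5. So 93^(−1) ≡ 5 (mod 116). Verify: 93 · 5 = 465 ≡ 1 (mod 116). ✓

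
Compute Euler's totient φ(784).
φ(784) = 336

φ is multiplicative, with φ(p^e) = p^e − p^(e−1). Factorise 784 = 2^4 · 7^2. Then
  φ(784) = (2^4 − 2^3) · (7^2 − 7^1) = 8 · 42 = 336.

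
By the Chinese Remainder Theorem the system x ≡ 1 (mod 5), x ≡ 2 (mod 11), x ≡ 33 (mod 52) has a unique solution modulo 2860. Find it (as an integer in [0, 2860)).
x ≡ 761 (mod 2860); the representative in [0, 2860) is 761

The moduli 5, 11, 52 are pairwise coprime, so by the CRT there is a unique solution mod 5·11·52 = 2860.
Solve by successive substitution. Start with x ≡ 1 (mod 5).
  Combine with x ≡ 2 (mod 11): write x = 1 + 5·t and require 1 + 5·t ≡ 2 (mod 11), i.e. 5·t ≡ 2 − 1 ≡ 1 (mod 11). Since 5^(−1) ≡ 9 (mod 11), t ≡ 9·1 ≡ 9 (mod 11). So x ≡ 1 + 5·9 = 46 (mod 55).
  Combine with x ≡ 33 (mod 52): write x = 46 + 55·t and require 46 + 55·t ≡ 33 (mod 52), i.e. 55·t ≡ 33 − 46 ≡ 39 (mod 52). Since 55^(−1) ≡ 35 (mod 52) (55 ≡ 3 (mod 52)), t ≡ 35·39 ≡ 13 (mod 52). So x ≡ 46 + 55·13 = 761 (mod 2860).
Unique solution in [0, 2860): x = 761.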